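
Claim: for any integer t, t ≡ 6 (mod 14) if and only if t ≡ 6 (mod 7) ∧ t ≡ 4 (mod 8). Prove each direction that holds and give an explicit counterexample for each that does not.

(⇒) fails; (⇐) holds.

Forward direction. This fails: t = 48 gives 48 ≡ 6 (mod 14) but 48 ≡ 0 (mod 8), so the conjunction on the right does not hold.

Converse. If t ≡ 6 (mod 7) and t ≡ 4 (mod 8), then by the Chinese remainder theorem t ≡ 20 (mod 56). Since 20 ≡ 6 (mod 14) and 14 ∣ 56, we get t ≡ 6 (mod 14).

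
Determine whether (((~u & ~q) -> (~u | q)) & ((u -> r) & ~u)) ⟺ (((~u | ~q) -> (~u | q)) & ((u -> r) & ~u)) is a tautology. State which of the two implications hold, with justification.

Forward direction. Assume the antecedent. If r is true, the antecedent forces (r = T, u = F, q = F) or (r = T, u = F, q = T), and the consequent holds there. If r is false, the antecedent forces (r = F, u = F, q = F) or (r = F, u = F, q = T), and the consequent holds there. Either way the consequent holds.

Converse. Assume the antecedent. If r is true, the antecedent forces (r = T, u = F, q = F) or (r = T, u = F, q = T), and the consequent holds there. If r is false, the antecedent forces (r = F, u = F, q = F) or (r = F, u = F, q = T), and the consequent holds there. Either way the consequent holds.

Both directions hold.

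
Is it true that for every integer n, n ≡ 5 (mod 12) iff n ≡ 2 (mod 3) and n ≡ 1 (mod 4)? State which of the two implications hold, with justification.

Both implications hold.

[⇒] Suppose n ≡ 5 (mod 12); write n = 12j + 5. Since 3 ∣ 12, reducing mod 3 gives n ≡ 5 ≡ 2 (mod 3); since 4 ∣ 12, reducing mod 4 gives n ≡ 5 ≡ 1 (mod 4).

[⇐] Conversely, if n ≡ 2 (mod 3) and n ≡ 1 (mod 4), then by the Chinese remainder theorem n ≡ 5 (mod 12). This is exactly n ≡ 5 (mod 12).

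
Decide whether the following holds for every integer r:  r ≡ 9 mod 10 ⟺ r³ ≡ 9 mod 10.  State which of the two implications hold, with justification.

[⇒] Suppose r ≡ 9 mod 10. Write r = 10j + 9. Then (10j + 9)³ = 1000j³ + 2700j² + 2430j + 729 = 10(100j³ + 270j² + 243j + 72) + 9, so r³ ≡ 9 (mod 10).

[⇐] For the converse, argue contrapositively. If r ≢ 9 (mod 10), then r is congruent to one of 0, 1, 2, 3, 4, 5, 6, 7, 8 modulo 10, and these give r³ ≡ 0, 1, 8, 7, 4, 5, 6, 3, 2 respectively — never 9.

Both implications hold.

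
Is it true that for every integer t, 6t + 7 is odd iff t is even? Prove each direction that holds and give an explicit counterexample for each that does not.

Forward direction. This fails: take t = 5. Then 6t + 7 = 37, which is odd, yet t = 5 is odd, not even.

Converse. Suppose t is even. Since 6 is even, 6t is even for every t, so 6t + 7 has the same parity as 7, which is odd. Hence 6t + 7 is odd.

The forward direction fails; the converse holds.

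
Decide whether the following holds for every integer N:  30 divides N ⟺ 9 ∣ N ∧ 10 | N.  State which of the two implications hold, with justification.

(⇒) fails; (⇐) holds.

(⇒) This fails: take N = 30. Certainly 30 ∣ 30, but 9 ∤ 30.

(⇐) Suppose 9 ∣ N and 10 ∣ N. Any common multiple of 9 and 10 is a multiple of their lcm; here gcd(9, 10) = 1, so lcm(9, 10) = 9·10 = 90, so 90 ∣ N. Since 30 ∣ 90, it follows that 30 ∣ N.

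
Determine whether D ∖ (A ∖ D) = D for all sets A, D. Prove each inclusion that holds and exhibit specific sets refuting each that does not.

Reverse inclusion. Let x ∈ D. Then either x ∈ D and x ∉ A; or x ∈ A ∩ D. In each case x ∈ D ∖ (A ∖ D), so D ⊆ D ∖ (A ∖ D).

Forward inclusion. Let x ∈ D ∖ (A ∖ D). Then either x ∈ D and x ∉ A; or x ∈ A ∩ D. In each case x ∈ D, so D ∖ (A ∖ D) ⊆ D.

Both inclusions hold; the sets are equal.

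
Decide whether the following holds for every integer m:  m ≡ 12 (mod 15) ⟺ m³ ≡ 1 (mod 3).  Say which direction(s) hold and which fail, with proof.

(⇒) fails and (⇐) fails.

(⇒) This fails: take m = 12. Then 12 ≡ 12 (mod 15), but 12³ = 1728 ≡ 0 (mod 3), not 1.

(⇐) This fails: take m = 1. Then 1³ = 1 ≡ 1 (mod 3), yet 1 ≡ 1 (mod 15), not 12.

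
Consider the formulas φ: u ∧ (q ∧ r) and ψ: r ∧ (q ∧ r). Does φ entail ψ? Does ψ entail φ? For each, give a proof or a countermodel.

(→) Assume the antecedent. If r is true, the antecedent forces (r = T, q = T, u = T), and r ∧ (q ∧ r) holds there. If r is false, the antecedent cannot hold. Either way r ∧ (q ∧ r) holds.

(←) This fails. Under r = T, q = T, u = F, the left side is false but the right side is true.

Only the forward implication holds.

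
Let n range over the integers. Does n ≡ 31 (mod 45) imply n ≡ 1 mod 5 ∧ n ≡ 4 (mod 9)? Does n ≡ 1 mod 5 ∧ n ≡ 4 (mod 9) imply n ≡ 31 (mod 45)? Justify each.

(→) Suppose n ≡ 31 (mod 45); write n = 45j + 31. Since 5 ∣ 45, reducing mod 5 gives n ≡ 31 ≡ 1 (mod 5); since 9 ∣ 45, reducing mod 9 gives n ≡ 31 ≡ 4 (mod 9).

(←) Conversely, if n ≡ 1 (mod 5) and n ≡ 4 (mod 9), then by the Chinese remainder theorem n ≡ 31 (mod 45). This is exactly n ≡ 31 (mod 45).

Both directions hold.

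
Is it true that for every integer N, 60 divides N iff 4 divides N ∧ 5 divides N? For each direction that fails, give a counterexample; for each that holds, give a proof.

Only the forward direction holds.

[⇒] If 60 ∣ N, write N = 60q. Since 60 = 15·4, N = 4·(15q), so 4 ∣ N; and since 60 = 12·5, N = 5·(12q), so 5 ∣ N.

[⇐] This fails: take N = 20. Both 4 ∣ 20 and 5 ∣ 20, yet 20 is not a multiple of 60 (since 20 = 0·60 + 20), so 60 ∤ 20.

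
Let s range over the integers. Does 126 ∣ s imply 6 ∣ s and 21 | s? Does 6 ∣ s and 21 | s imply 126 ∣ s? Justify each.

Only the forward implication holds.

Forward direction. If 126 ∣ s, write s = 126q. Since 126 = 21·6, s = 6·(21q), so 6 ∣ s; and since 126 = 6·21, s = 21·(6q), so 21 ∣ s.

Converse. This fails: take s = 42. Both 6 ∣ 42 and 21 ∣ 42, yet 42 is not a multiple of 126 (since 42 = 0·126 + 42), so 126 ∤ 42.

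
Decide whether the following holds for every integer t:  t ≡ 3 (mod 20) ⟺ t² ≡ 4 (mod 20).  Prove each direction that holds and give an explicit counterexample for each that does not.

(⇒) fails and (⇐) fails.

(→) This fails: take t = 3. Then 3 ≡ 3 (mod 20), but 3² = 9 ≡ 9 (mod 20), not 4.

(←) This fails: take t = 2. Then 2² = 4 ≡ 4 (mod 20), yet 2 ≡ 2 (mod 20), not 3.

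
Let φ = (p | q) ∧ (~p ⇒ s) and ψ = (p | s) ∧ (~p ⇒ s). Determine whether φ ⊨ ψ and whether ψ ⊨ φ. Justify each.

[⇒] Assume the antecedent. If s is true, (p | s) ∧ (~p ⇒ s) reduces to true regardless of the other variables. If s is false, the antecedent forces (s = F, p = T, q = F) or (s = F, p = T, q = T), and (p | s) ∧ (~p ⇒ s) holds there. Either way (p | s) ∧ (~p ⇒ s) holds.

[⇐] This fails. Under s = T, p = F, q = F, the left side is false but the right side is true.

The forward direction holds; the converse fails.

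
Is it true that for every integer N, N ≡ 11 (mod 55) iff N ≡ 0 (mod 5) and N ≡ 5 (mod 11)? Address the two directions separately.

Neither direction holds.

[⇒] This fails: N = 11 gives 11 ≡ 11 (mod 55) but 11 ≡ 1 (mod 5), so the conjunction on the right does not hold.

[⇐] This fails: N = 5 satisfies both congruences on the right (5 ≡ 0 mod 5 and 5 ≡ 5 mod 11) yet 5 ≡ 5 (mod 55), not 11.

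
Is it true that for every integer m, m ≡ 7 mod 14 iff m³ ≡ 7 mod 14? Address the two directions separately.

Both directions hold; the statement is true.

[⇒] Suppose m ≡ 7 mod 14. Write m = 14j + 7. Then (14j + 7)³ = 2744j³ + 4116j² + 2058j + 343 = 14(196j³ + 294j² + 147j + 24) + 7, so m³ ≡ 7 (mod 14).

[⇐] Conversely, suppose m³ ≡ 7 (mod 14). The only residue r in {0, …, 13} with r³ ≡ 7 (mod 14) is r = 7, so m ≡ 7 (mod 14).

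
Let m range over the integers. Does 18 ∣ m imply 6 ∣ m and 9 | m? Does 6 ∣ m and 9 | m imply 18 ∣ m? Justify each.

Both directions hold; the statement is true.

(←) Suppose 6 ∣ m and 9 ∣ m. Any common multiple of 6 and 9 is a multiple of their lcm; here lcm(6, 9) = 6·9/gcd(6, 9) = 54/3 = 18, so 18 ∣ m.

(→) If 18 ∣ m, write m = 18q. Since 18 = 3·6, m = 6·(3q), so 6 ∣ m; and since 18 = 2·9, m = 9·(2q), so 9 ∣ m.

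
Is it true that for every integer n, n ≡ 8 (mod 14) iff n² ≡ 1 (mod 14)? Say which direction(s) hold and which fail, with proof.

Both directions fail.

(⇒) This fails: take n = 8. Then 8 ≡ 8 (mod 14), but 8² = 64 ≡ 8 (mod 14), not 1.

(⇐) This fails: take n = 1. Then 1² = 1 ≡ 1 (mod 14), yet 1 ≡ 1 (mod 14), not 8.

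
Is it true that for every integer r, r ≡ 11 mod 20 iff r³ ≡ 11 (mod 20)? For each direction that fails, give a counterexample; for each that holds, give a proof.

Both directions hold; the statement is true.

(←) Suppose r³ ≡ 11 (mod 20). The only residue r in {0, …, 19} with r³ ≡ 11 (mod 20) is r = 11, so r ≡ 11 (mod 20).

(→) Suppose r ≡ 11 mod 20. Write r = 20j + 11. Then (20j + 11)³ = 8000j³ + 13200j² + 7260j + 1331 = 20(400j³ + 660j² + 363j + 66) + 11, so r³ ≡ 11 (mod 20).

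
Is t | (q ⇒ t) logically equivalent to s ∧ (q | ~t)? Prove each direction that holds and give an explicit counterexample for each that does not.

Forward direction. This fails. Under q = F, s = F, t = F, the left side is true but the right side is false.

Converse. This fails. Under q = T, s = T, t = F, the left side is false but the right side is true.

Neither implication holds.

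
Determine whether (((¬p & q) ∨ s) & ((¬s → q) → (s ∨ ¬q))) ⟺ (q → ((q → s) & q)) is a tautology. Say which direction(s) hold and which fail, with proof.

(⇒) Assume the antecedent. If s is true, q → ((q → s) & q) reduces to true regardless of the other variables. If s is false, the antecedent cannot hold. Either way q → ((q → s) & q) holds.

(⇐) This fails. Under s = F, p = F, q = F, the left side is false but the right side is true.

Only the forward direction holds.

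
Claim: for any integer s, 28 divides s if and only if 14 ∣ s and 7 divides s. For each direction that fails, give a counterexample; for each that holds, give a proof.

(←) This fails: take s = 14. Both 14 ∣ 14 and 7 ∣ 14, yet 14 is not a multiple of 28 (since 14 = 0·28 + 14), so 28 ∤ 14.

(→) If 28 ∣ s, write s = 28q. Since 28 = 2·14, s = 14·(2q), so 14 ∣ s; and since 28 = 4·7, s = 7·(4q), so 7 ∣ s.

The forward direction holds; the converse fails.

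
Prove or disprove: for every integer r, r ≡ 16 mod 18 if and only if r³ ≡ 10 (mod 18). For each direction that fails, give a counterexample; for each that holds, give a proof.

The forward direction holds; the converse fails.

[⇒] Suppose r ≡ 16 mod 18. Write r = 18j + 16. Then (18j + 16)³ = 5832j³ + 15552j² + 13824j + 4096 = 18(324j³ + 864j² + 768j + 227) + 10, so r³ ≡ 10 (mod 18).

[⇐] This fails: take r = 4. Then 4³ = 64 ≡ 10 (mod 18), yet 4 ≡ 4 (mod 18), not 16.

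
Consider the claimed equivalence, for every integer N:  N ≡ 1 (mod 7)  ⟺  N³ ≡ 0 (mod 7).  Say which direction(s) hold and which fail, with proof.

Forward direction. This fails: take N = 1. Then 1 ≡ 1 (mod 7), but 1³ = 1 ≡ 1 (mod 7), not 0.

Converse. This fails: take N = 0. Then 0³ = 0 ≡ 0 (mod 7), yet 0 ≡ 0 (mod 7), not 1.

(⇒) fails and (⇐) fails.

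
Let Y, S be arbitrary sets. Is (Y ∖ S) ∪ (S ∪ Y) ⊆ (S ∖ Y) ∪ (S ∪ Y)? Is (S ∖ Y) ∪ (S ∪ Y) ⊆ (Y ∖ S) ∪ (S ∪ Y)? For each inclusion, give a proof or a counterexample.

Both inclusions hold.

(⊆) Let x ∈ (Y ∖ S) ∪ (S ∪ Y). Then either x ∈ Y and x ∉ S; or x ∈ S and x ∉ Y; or x ∈ Y ∩ S. In each case x ∈ (S ∖ Y) ∪ (S ∪ Y), so (Y ∖ S) ∪ (S ∪ Y) ⊆ (S ∖ Y) ∪ (S ∪ Y).

(⊇) Let x ∈ (S ∖ Y) ∪ (S ∪ Y). Then either x ∈ Y and x ∉ S; or x ∈ S and x ∉ Y; or x ∈ Y ∩ S. In each case x ∈ (Y ∖ S) ∪ (S ∪ Y), so (S ∖ Y) ∪ (S ∪ Y) ⊆ (Y ∖ S) ∪ (S ∪ Y).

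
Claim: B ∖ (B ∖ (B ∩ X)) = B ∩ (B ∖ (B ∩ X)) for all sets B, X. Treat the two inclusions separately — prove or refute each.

(⊆) This inclusion fails. Take B = {1}, X = {1}; then 1 ∈ B ∖ (B ∖ (B ∩ X)) but 1 ∉ B ∩ (B ∖ (B ∩ X)).

(⊇) This inclusion fails. Take B = {1}, X = ∅; then 1 ∈ B ∩ (B ∖ (B ∩ X)) but 1 ∉ B ∖ (B ∖ (B ∩ X)).

Both inclusions fail.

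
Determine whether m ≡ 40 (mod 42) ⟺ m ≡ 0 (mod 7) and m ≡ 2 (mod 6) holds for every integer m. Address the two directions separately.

Neither implication holds.

Forward direction. This fails: m = 40 gives 40 ≡ 40 (mod 42) but 40 ≡ 5 (mod 7), so the conjunction on the right does not hold.

Converse. This fails: m = 14 satisfies both congruences on the right (14 ≡ 0 mod 7 and 14 ≡ 2 mod 6) yet 14 ≡ 14 (mod 42), not 40.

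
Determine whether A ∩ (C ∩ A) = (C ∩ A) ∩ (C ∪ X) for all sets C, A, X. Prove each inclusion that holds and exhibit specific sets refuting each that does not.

(⊇) Let x ∈ (C ∩ A) ∩ (C ∪ X). Then either x ∈ C ∩ A and x ∉ X; or x ∈ C ∩ A ∩ X. In each case x ∈ A ∩ (C ∩ A), so (C ∩ A) ∩ (C ∪ X) ⊆ A ∩ (C ∩ A).

(⊆) Let x ∈ A ∩ (C ∩ A). Then either x ∈ C ∩ A and x ∉ X; or x ∈ C ∩ A ∩ X. In each case x ∈ (C ∩ A) ∩ (C ∪ X), so A ∩ (C ∩ A) ⊆ (C ∩ A) ∩ (C ∪ X).

Both inclusions hold; the sets are equal.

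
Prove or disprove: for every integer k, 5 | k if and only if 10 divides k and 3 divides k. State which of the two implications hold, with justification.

Only the converse holds.

(⟹) This fails: take k = 5. Certainly 5 ∣ 5, but 10 ∤ 5.

(⟸) Suppose 10 ∣ k and 3 ∣ k. Any common multiple of 10 and 3 is a multiple of their lcm; here gcd(10, 3) = 1, so lcm(10, 3) = 10·3 = 30, so 30 ∣ k. Since 5 ∣ 30, it follows that 5 ∣ k.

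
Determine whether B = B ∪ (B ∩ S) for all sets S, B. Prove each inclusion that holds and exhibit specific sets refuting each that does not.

The two sets are equal.

(⊆) Let x ∈ B. Then either x ∈ B and x ∉ S; or x ∈ S ∩ B. In each case x ∈ B ∪ (B ∩ S), so B ⊆ B ∪ (B ∩ S).

(⊇) Let x ∈ B ∪ (B ∩ S). Then either x ∈ B and x ∉ S; or x ∈ S ∩ B. In each case x ∈ B, so B ∪ (B ∩ S) ⊆ B.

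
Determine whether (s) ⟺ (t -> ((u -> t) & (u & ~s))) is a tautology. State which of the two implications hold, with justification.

(⇒) fails and (⇐) fails.

(⟹) This fails. Under s = T, t = T, u = F, the left side is true but the right side is false.

(⟸) This fails. Under s = F, t = F, u = F, the left side is false but the right side is true.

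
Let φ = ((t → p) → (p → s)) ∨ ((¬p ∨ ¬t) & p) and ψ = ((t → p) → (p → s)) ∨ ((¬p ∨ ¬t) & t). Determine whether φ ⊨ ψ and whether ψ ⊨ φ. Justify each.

The forward direction fails; the converse holds.

(⟹) This fails. Under s = F, t = F, p = T, the left side is true but the right side is false.

(⟸) Assume the antecedent. If s is true, the consequent reduces to true regardless of the other variables. If s is false, the antecedent forces (s = F, t = F, p = F) or (s = F, t = T, p = F), and the consequent holds there. Either way the consequent holds.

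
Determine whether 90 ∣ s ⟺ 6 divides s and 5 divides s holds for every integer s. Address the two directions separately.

[⇒] If 90 ∣ s, write s = 90q. Since 90 = 15·6, s = 6·(15q), so 6 ∣ s; and since 90 = 18·5, s = 5·(18q), so 5 ∣ s.

[⇐] This fails: take s = 30. Both 6 ∣ 30 and 5 ∣ 30, yet 30 is not a multiple of 90 (since 30 = 0·90 + 30), so 90 ∤ 30.

Only the forward implication holds.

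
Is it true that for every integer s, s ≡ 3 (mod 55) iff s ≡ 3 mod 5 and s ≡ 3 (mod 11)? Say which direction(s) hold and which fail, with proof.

(⇒) Suppose s ≡ 3 (mod 55); write s = 55j + 3. Since 5 ∣ 55, reducing mod 5 gives s ≡ 3 (mod 5); since 11 ∣ 55, reducing mod 11 gives s ≡ 3 (mod 11).

(⇐) Conversely, if s ≡ 3 (mod 5) and s ≡ 3 (mod 11), then by the Chinese remainder theorem s ≡ 3 (mod 55). This is exactly s ≡ 3 (mod 55).

Both directions hold; the statement is true.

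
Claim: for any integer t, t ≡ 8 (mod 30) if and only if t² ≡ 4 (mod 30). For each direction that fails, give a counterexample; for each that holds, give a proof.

(⟹) Suppose t ≡ 8 (mod 30). Write t = 30j + 8. Then (30j + 8)² = 900j² + 480j + 64 = 30(30j² + 16j + 2) + 4, so t² ≡ 4 (mod 30).

(⟸) This fails: take t = 2. Then 2² = 4 ≡ 4 (mod 30), yet 2 ≡ 2 (mod 30), not 8.

Only the forward direction holds.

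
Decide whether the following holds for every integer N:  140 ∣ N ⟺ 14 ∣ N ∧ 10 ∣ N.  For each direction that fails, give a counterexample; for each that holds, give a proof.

(⇒) If 140 ∣ N, write N = 140q. Since 140 = 10·14, N = 14·(10q), so 14 ∣ N; and since 140 = 14·10, N = 10·(14q), so 10 ∣ N.

(⇐) This fails: take N = 70. Both 14 ∣ 70 and 10 ∣ 70, yet 70 is not a multiple of 140 (since 70 = 0·140 + 70), so 140 ∤ 70.

Not equivalent: only (⇒) holds.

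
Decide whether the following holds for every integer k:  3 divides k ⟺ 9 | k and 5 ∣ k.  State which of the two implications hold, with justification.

(⇒) This fails: take k = 3. Certainly 3 ∣ 3, but 9 ∤ 3.

(⇐) Suppose 9 ∣ k and 5 ∣ k. Any common multiple of 9 and 5 is a multiple of their lcm; here gcd(9, 5) = 1, so lcm(9, 5) = 9·5 = 45, so 45 ∣ k. Since 3 ∣ 45, it follows that 3 ∣ k.

Only the reverse direction holds.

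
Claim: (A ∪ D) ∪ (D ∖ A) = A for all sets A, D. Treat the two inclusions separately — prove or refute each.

(⟹) This inclusion fails. Take A = ∅, D = {1}; then 1 ∈ (A ∪ D) ∪ (D ∖ A) but 1 ∉ A.

(⟸) Let x ∈ A. Then either x ∈ A and x ∉ D; or x ∈ A ∩ D. In each case x ∈ (A ∪ D) ∪ (D ∖ A), so A ⊆ (A ∪ D) ∪ (D ∖ A).

(⊆) fails; (⊇) holds.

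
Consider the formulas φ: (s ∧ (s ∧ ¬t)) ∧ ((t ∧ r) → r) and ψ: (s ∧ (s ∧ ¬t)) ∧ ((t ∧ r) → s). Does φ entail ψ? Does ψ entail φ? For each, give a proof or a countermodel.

Both directions hold; the statement is true.

(⇒) Assume the antecedent. If r is true, the antecedent forces (r = T, t = F, s = T), and (s ∧ (s ∧ ¬t)) ∧ ((t ∧ r) → s) holds there. If r is false, the antecedent forces (r = F, t = F, s = T), and (s ∧ (s ∧ ¬t)) ∧ ((t ∧ r) → s) holds there. Either way (s ∧ (s ∧ ¬t)) ∧ ((t ∧ r) → s) holds.

(⇐) Assume the antecedent. If r is true, the antecedent forces (r = T, t = F, s = T), and (s ∧ (s ∧ ¬t)) ∧ ((t ∧ r) → r) holds there. If r is false, the antecedent forces (r = F, t = F, s = T), and (s ∧ (s ∧ ¬t)) ∧ ((t ∧ r) → r) holds there. Either way (s ∧ (s ∧ ¬t)) ∧ ((t ∧ r) → r) holds.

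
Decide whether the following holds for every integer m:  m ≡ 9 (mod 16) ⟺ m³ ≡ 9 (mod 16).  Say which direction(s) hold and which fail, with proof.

Both directions hold.

(→) Suppose m ≡ 9 (mod 16). Write m = 16j + 9. Then (16j + 9)³ = 4096j³ + 6912j² + 3888j + 729 = 16(256j³ + 432j² + 243j + 45) + 9, so m³ ≡ 9 (mod 16).

(←) Conversely, suppose m³ ≡ 9 (mod 16). The only residue r in {0, …, 15} with r³ ≡ 9 (mod 16) is r = 9, so m ≡ 9 (mod 16).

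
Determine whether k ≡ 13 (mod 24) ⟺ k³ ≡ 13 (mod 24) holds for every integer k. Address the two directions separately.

(⇒) Suppose k ≡ 13 (mod 24). Write k = 24j + 13. Then (24j + 13)³ = 13824j³ + 22464j² + 12168j + 2197 = 24(576j³ + 936j² + 507j + 91) + 13, so k³ ≡ 13 (mod 24).

(⇐) Conversely, suppose k³ ≡ 13 (mod 24). The only residue r in {0, …, 23} with r³ ≡ 13 (mod 24) is r = 13, so k ≡ 13 (mod 24).

Both implications hold.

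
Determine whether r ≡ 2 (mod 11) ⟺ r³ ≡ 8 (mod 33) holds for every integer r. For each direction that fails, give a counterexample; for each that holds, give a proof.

The forward direction fails; the converse holds.

(→) This fails: take r = 13. Then 13 ≡ 2 (mod 11), but 13³ = 2197 ≡ 19 (mod 33), not 8.

(←) Conversely, the residues r modulo 33 with r³ ≡ 8 (mod 33) are exactly {2}, and each is ≡ 2 (mod 11).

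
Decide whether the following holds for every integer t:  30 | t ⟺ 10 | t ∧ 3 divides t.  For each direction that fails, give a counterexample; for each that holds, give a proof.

(⟹) If 30 ∣ t, write t = 30q. Since 30 = 3·10, t = 10·(3q), so 10 ∣ t; and since 30 = 10·3, t = 3·(10q), so 3 ∣ t.

(⟸) Suppose 10 ∣ t and 3 ∣ t. Any common multiple of 10 and 3 is a multiple of their lcm; here gcd(10, 3) = 1, so lcm(10, 3) = 10·3 = 30, so 30 ∣ t.

Equivalent; both directions hold.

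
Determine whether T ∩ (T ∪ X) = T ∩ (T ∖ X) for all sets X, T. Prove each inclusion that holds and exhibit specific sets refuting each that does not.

Forward inclusion. This inclusion fails. Take X = {1}, T = {1}; then 1 ∈ T ∩ (T ∪ X) but 1 ∉ T ∩ (T ∖ X).

Reverse inclusion. Let x ∈ T ∩ (T ∖ X). Then x ∈ T and x ∉ X, from which x ∈ T ∩ (T ∪ X).

(⊆) fails; (⊇) holds.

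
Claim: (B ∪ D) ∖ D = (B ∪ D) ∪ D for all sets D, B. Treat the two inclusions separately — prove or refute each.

(⊆) holds; (⊇) fails.

(⊆) Let x ∈ (B ∪ D) ∖ D. Then x ∈ B and x ∉ D, from which x ∈ (B ∪ D) ∪ D.

(⊇) This inclusion fails. Take D = {1}, B = ∅; then 1 ∈ (B ∪ D) ∪ D but 1 ∉ (B ∪ D) ∖ D.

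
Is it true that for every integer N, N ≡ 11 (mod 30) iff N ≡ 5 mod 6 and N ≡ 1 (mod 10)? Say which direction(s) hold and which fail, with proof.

Both directions hold.

[⇒] Suppose N ≡ 11 (mod 30); write N = 30j + 11. Since 6 ∣ 30, reducing mod 6 gives N ≡ 11 ≡ 5 (mod 6); since 10 ∣ 30, reducing mod 10 gives N ≡ 11 ≡ 1 (mod 10).

[⇐] Conversely, if N ≡ 5 (mod 6) and N ≡ 1 (mod 10), then by the Chinese remainder theorem N ≡ 11 (mod 30). This is exactly N ≡ 11 (mod 30).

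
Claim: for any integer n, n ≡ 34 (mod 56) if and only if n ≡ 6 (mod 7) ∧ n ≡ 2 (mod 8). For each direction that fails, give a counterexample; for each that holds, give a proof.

(→) Suppose n ≡ 34 (mod 56); write n = 56j + 34. Since 7 ∣ 56, reducing mod 7 gives n ≡ 34 ≡ 6 (mod 7); since 8 ∣ 56, reducing mod 8 gives n ≡ 34 ≡ 2 (mod 8).

(←) Conversely, if n ≡ 6 (mod 7) and n ≡ 2 (mod 8), then by the Chinese remainder theorem n ≡ 34 (mod 56). This is exactly n ≡ 34 (mod 56).

Both directions hold; the statement is true.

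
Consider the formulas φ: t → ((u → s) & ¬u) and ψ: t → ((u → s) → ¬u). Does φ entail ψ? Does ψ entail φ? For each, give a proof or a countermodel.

Not equivalent: only (⇒) holds.

(⟹) Assume the antecedent. If t is true, the antecedent forces (t = T, s = F, u = F) or (t = T, s = T, u = F), and t → ((u → s) → ¬u) holds there. If t is false, t → ((u → s) → ¬u) reduces to true regardless of the other variables. Either way t → ((u → s) → ¬u) holds.

(⟸) This fails. Under t = T, s = F, u = T, the left side is false but the right side is true.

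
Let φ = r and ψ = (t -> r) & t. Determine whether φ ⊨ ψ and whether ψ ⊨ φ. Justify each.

(⇒) This fails. Under t = F, r = T, the left side is true but the right side is false.

(⇐) Assume the antecedent. If t is true, the antecedent forces (t = T, r = T), and r holds there. If t is false, the antecedent cannot hold. Either way r holds.

(⇒) fails; (⇐) holds.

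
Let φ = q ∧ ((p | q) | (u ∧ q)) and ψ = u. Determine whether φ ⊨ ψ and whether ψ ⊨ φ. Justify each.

(→) This fails. Under p = F, u = F, q = T, the left side is true but the right side is false.

(←) This fails. Under p = F, u = T, q = F, the left side is false but the right side is true.

(⇒) fails and (⇐) fails.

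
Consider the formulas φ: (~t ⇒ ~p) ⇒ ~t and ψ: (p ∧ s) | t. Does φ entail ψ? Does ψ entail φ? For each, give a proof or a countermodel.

Neither direction holds.

(⇒) This fails. Under s = F, p = F, t = F, the left side is true but the right side is false.

(⇐) This fails. Under s = F, p = F, t = T, the left side is false but the right side is true.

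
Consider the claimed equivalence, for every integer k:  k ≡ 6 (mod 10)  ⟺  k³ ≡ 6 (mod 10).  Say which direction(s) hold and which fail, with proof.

Both implications hold.

(⇒) Suppose k ≡ 6 (mod 10). Write k = 10j + 6. Then (10j + 6)³ = 1000j³ + 1800j² + 1080j + 216 = 10(100j³ + 180j² + 108j + 21) + 6, so k³ ≡ 6 (mod 10).

(⇐) Conversely, suppose k³ ≡ 6 (mod 10). The only residue r in {0, …, 9} with r³ ≡ 6 (mod 10) is r = 6, so k ≡ 6 (mod 10).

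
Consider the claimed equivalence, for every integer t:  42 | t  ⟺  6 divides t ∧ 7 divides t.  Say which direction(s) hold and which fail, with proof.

Both implications hold.

(⇒) If 42 ∣ t, write t = 42q. Since 42 = 7·6, t = 6·(7q), so 6 ∣ t; and since 42 = 6·7, t = 7·(6q), so 7 ∣ t.

(⇐) Suppose 6 ∣ t and 7 ∣ t. Any common multiple of 6 and 7 is a multiple of their lcm; here gcd(6, 7) = 1, so lcm(6, 7) = 6·7 = 42, so 42 ∣ t.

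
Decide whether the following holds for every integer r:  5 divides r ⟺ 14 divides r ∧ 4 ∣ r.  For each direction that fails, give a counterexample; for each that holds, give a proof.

(⇒) fails and (⇐) fails.

(⇒) This fails: take r = 5. Certainly 5 ∣ 5, but 14 ∤ 5.

(⇐) This fails: take r = 28. Both 14 ∣ 28 and 4 ∣ 28, yet 28 is not a multiple of 5 (since 28 = 5·5 + 3), so 5 ∤ 28.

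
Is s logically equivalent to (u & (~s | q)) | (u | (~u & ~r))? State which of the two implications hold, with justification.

Forward direction. This fails. Under s = T, q = F, r = T, u = F, the left side is true but the right side is false.

Converse. This fails. Under s = F, q = F, r = F, u = F, the left side is false but the right side is true.

Neither implication holds.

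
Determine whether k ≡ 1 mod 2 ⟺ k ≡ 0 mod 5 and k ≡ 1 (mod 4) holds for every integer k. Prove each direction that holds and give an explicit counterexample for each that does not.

The forward direction fails; the converse holds.

Forward direction. This fails: k = 1 gives 1 ≡ 1 (mod 2) but 1 ≡ 1 (mod 5), so the conjunction on the right does not hold.

Converse. If k ≡ 0 (mod 5) and k ≡ 1 (mod 4), then by the Chinese remainder theorem k ≡ 5 (mod 20). Since 5 ≡ 1 (mod 2) and 2 ∣ 20, we get k ≡ 1 (mod 2).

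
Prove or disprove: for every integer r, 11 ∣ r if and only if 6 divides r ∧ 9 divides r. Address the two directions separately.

Forward direction. This fails: take r = 11. Certainly 11 ∣ 11, but 6 ∤ 11.

Converse. This fails: take r = 18. Both 6 ∣ 18 and 9 ∣ 18, yet 18 is not a multiple of 11 (since 18 = 1·11 + 7), so 11 ∤ 18.

(⇒) fails and (⇐) fails.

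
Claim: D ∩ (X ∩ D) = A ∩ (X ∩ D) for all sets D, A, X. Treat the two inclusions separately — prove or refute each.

Only the reverse inclusion holds.

(⊆) This inclusion fails. Take D = {1}, A = ∅, X = {1}; then 1 ∈ D ∩ (X ∩ D) but 1 ∉ A ∩ (X ∩ D).

(⊇) Let x ∈ A ∩ (X ∩ D). Then x ∈ D ∩ A ∩ X, from which x ∈ D ∩ (X ∩ D).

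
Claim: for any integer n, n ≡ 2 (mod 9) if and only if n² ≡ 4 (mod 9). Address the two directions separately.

(⟹) Suppose n ≡ 2 (mod 9). Write n = 9j + 2. Then (9j + 2)² = 81j² + 36j + 4 = 9(9j² + 4j) + 4, so n² ≡ 4 (mod 9).

(⟸) This fails: take n = 7. Then 7² = 49 ≡ 4 (mod 9), yet 7 ≡ 7 (mod 9), not 2.

The forward direction holds; the converse fails.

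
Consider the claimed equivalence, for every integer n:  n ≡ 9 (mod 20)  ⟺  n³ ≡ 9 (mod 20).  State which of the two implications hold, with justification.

[⇒] Suppose n ≡ 9 (mod 20). Write n = 20j + 9. Then (20j + 9)³ = 8000j³ + 10800j² + 4860j + 729 = 20(400j³ + 540j² + 243j + 36) + 9, so n³ ≡ 9 (mod 20).

[⇐] Conversely, suppose n³ ≡ 9 (mod 20). The only residue r in {0, …, 19} with r³ ≡ 9 (mod 20) is r = 9, so n ≡ 9 (mod 20).

Both directions hold; the statement is true.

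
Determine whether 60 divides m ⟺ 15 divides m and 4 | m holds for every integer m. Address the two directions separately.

(→) If 60 ∣ m, write m = 60q. Since 60 = 4·15, m = 15·(4q), so 15 ∣ m; and since 60 = 15·4, m = 4·(15q), so 4 ∣ m.

(←) Suppose 15 ∣ m and 4 ∣ m. Any common multiple of 15 and 4 is a multiple of their lcm; here gcd(15, 4) = 1, so lcm(15, 4) = 15·4 = 60, so 60 ∣ m.

Equivalent; both directions hold.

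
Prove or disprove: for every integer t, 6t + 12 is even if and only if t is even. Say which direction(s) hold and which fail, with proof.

(⇒) fails; (⇐) holds.

Converse. Suppose t is even. Since 6 is even, 6t is even for every t, so 6t + 12 has the same parity as 12, which is even. Hence 6t + 12 is even.

Forward direction. This fails: take t = 7. Then 6t + 12 = 54, which is even, yet t = 7 is odd, not even.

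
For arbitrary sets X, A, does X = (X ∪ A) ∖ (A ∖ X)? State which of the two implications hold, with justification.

Both inclusions hold; the sets are equal.

(⟹) Let x ∈ X. Then either x ∈ X and x ∉ A; or x ∈ X ∩ A. In each case x ∈ (X ∪ A) ∖ (A ∖ X), so X ⊆ (X ∪ A) ∖ (A ∖ X).

(⟸) Let x ∈ (X ∪ A) ∖ (A ∖ X). Then either x ∈ X and x ∉ A; or x ∈ X ∩ A. In each case x ∈ X, so (X ∪ A) ∖ (A ∖ X) ⊆ X.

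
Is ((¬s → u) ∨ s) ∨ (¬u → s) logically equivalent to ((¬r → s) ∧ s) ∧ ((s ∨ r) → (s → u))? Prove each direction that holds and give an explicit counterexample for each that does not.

Not equivalent: only (⇐) holds.

[⇒] This fails. Under u = T, r = F, s = F, the left side is true but the right side is false.

[⇐] Assume the antecedent. If u is true, ((¬s → u) ∨ s) ∨ (¬u → s) reduces to true regardless of the other variables. If u is false, the antecedent cannot hold. Either way ((¬s → u) ∨ s) ∨ (¬u → s) holds.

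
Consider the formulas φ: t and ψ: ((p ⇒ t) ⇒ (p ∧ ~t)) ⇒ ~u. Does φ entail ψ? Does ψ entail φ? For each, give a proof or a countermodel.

Not equivalent: only (⇒) holds.

(→) Assume the antecedent. If u is true, the antecedent forces (u = T, t = T, p = F) or (u = T, t = T, p = T), and ((p ⇒ t) ⇒ (p ∧ ~t)) ⇒ ~u holds there. If u is false, ((p ⇒ t) ⇒ (p ∧ ~t)) ⇒ ~u reduces to true regardless of the other variables. Either way ((p ⇒ t) ⇒ (p ∧ ~t)) ⇒ ~u holds.

(←) This fails. Under u = F, t = F, p = F, the left side is false but the right side is true.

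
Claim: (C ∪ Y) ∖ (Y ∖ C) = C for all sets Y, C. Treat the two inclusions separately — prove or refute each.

Forward inclusion. Let x ∈ (C ∪ Y) ∖ (Y ∖ C). Then either x ∈ C and x ∉ Y; or x ∈ Y ∩ C. In each case x ∈ C, so (C ∪ Y) ∖ (Y ∖ C) ⊆ C.

Reverse inclusion. Let x ∈ C. Then either x ∈ C and x ∉ Y; or x ∈ Y ∩ C. In each case x ∈ (C ∪ Y) ∖ (Y ∖ C), so C ⊆ (C ∪ Y) ∖ (Y ∖ C).

Both inclusions hold; the sets are equal.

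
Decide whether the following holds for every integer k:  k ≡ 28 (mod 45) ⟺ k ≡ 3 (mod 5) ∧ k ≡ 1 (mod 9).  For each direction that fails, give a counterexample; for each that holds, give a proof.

(→) Suppose k ≡ 28 (mod 45); write k = 45j + 28. Since 5 ∣ 45, reducing mod 5 gives k ≡ 28 ≡ 3 (mod 5); since 9 ∣ 45, reducing mod 9 gives k ≡ 28 ≡ 1 (mod 9).

(←) Conversely, if k ≡ 3 (mod 5) and k ≡ 1 (mod 9), then by the Chinese remainder theorem k ≡ 28 (mod 45). This is exactly k ≡ 28 (mod 45).

Equivalent; both directions hold.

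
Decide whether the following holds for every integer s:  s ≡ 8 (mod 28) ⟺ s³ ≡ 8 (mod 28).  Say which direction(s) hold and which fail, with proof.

Only the forward direction holds.

[⇒] Suppose s ≡ 8 (mod 28). Write s = 28j + 8. Then (28j + 8)³ = 21952j³ + 18816j² + 5376j + 512 = 28(784j³ + 672j² + 192j + 18) + 8, so s³ ≡ 8 (mod 28).

[⇐] This fails: take s = 2. Then 2³ = 8 ≡ 8 (mod 28), yet 2 ≡ 2 (mod 28), not 8.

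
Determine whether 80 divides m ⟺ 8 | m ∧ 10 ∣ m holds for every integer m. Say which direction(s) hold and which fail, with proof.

[⇐] This fails: take m = 40. Both 8 ∣ 40 and 10 ∣ 40, yet 40 is not a multiple of 80 (since 40 = 0·80 + 40), so 80 ∤ 40.

[⇒] If 80 ∣ m, write m = 80q. Since 80 = 10·8, m = 8·(10q), so 8 ∣ m; and since 80 = 8·10, m = 10·(8q), so 10 ∣ m.

Only the forward implication holds.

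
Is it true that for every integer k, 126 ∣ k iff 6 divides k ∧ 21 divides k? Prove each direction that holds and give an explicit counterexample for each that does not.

Not equivalent: only (⇒) holds.

Forward direction. If 126 ∣ k, write k = 126q. Since 126 = 21·6, k = 6·(21q), so 6 ∣ k; and since 126 = 6·21, k = 21·(6q), so 21 ∣ k.

Converse. This fails: take k = 42. Both 6 ∣ 42 and 21 ∣ 42, yet 42 is not a multiple of 126 (since 42 = 0·126 + 42), so 126 ∤ 42.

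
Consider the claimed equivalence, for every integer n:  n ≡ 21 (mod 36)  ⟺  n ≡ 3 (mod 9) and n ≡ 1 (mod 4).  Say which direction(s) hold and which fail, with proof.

(⇒) Suppose n ≡ 21 (mod 36); write n = 36j + 21. Since 9 ∣ 36, reducing mod 9 gives n ≡ 21 ≡ 3 (mod 9); since 4 ∣ 36, reducing mod 4 gives n ≡ 21 ≡ 1 (mod 4).

(⇐) Conversely, if n ≡ 3 (mod 9) and n ≡ 1 (mod 4), then by the Chinese remainder theorem n ≡ 21 (mod 36). This is exactly n ≡ 21 (mod 36).

The biconditional holds.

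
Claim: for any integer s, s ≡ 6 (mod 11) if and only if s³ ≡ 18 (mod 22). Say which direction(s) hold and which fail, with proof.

(⇒) fails; (⇐) holds.

(→) This fails: take s = 17. Then 17 ≡ 6 (mod 11), but 17³ = 4913 ≡ 7 (mod 22), not 18.

(←) Conversely, the residues r modulo 22 with r³ ≡ 18 (mod 22) are exactly {6}, and each is ≡ 6 (mod 11).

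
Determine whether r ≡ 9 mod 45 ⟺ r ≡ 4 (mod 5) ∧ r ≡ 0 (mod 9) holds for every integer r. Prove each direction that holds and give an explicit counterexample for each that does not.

Both directions hold.

(⟹) Suppose r ≡ 9 (mod 45); write r = 45j + 9. Since 5 ∣ 45, reducing mod 5 gives r ≡ 9 ≡ 4 (mod 5); since 9 ∣ 45, reducing mod 9 gives r ≡ 9 ≡ 0 (mod 9).

(⟸) Conversely, if r ≡ 4 (mod 5) and r ≡ 0 (mod 9), then by the Chinese remainder theorem r ≡ 9 (mod 45). This is exactly r ≡ 9 (mod 45).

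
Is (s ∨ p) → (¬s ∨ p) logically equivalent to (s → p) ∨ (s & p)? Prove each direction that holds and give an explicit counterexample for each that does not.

Forward direction. Assume the antecedent. If p is true, (s → p) ∨ (s & p) reduces to true regardless of the other variables. If p is false, the antecedent forces (p = F, s = F), and (s → p) ∨ (s & p) holds there. Either way (s → p) ∨ (s & p) holds.

Converse. Assume the antecedent. If p is true, (s ∨ p) → (¬s ∨ p) reduces to true regardless of the other variables. If p is false, the antecedent forces (p = F, s = F), and (s ∨ p) → (¬s ∨ p) holds there. Either way (s ∨ p) → (¬s ∨ p) holds.

The biconditional holds.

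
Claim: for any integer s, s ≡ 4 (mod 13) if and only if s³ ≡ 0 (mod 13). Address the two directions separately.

(→) This fails: take s = 4. Then 4 ≡ 4 (mod 13), but 4³ = 64 ≡ 12 (mod 13), not 0.

(←) This fails: take s = 0. Then 0³ = 0 ≡ 0 (mod 13), yet 0 ≡ 0 (mod 13), not 4.

Both directions fail.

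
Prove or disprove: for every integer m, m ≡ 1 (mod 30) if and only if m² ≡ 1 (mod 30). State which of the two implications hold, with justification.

(→) Suppose m ≡ 1 (mod 30). Write m = 30j + 1. Then (30j + 1)² = 900j² + 60j + 1 = 30(30j² + 2j) + 1, so m² ≡ 1 (mod 30).

(←) This fails: take m = 11. Then 11² = 121 ≡ 1 (mod 30), yet 11 ≡ 11 (mod 30), not 1.

Only the forward implication holds.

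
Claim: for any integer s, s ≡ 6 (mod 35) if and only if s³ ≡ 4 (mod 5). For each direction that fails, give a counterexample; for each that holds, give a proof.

(⇒) fails and (⇐) fails.

[⇒] This fails: take s = 6. Then 6 ≡ 6 (mod 35), but 6³ = 216 ≡ 1 (mod 5), not 4.

[⇐] This fails: take s = 4. Then 4³ = 64 ≡ 4 (mod 5), yet 4 ≡ 4 (mod 35), not 6.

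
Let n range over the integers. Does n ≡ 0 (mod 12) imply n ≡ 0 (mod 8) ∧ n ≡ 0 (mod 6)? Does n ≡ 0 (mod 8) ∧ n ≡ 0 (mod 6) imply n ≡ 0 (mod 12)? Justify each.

(⟹) This fails: n = 12 gives 12 ≡ 0 (mod 12) but 12 ≡ 4 (mod 8), so the conjunction on the right does not hold.

(⟸) Conversely, if n ≡ 0 (mod 8) and n ≡ 0 (mod 6), then by the Chinese remainder theorem n ≡ 0 (mod 24). Since 0 ≡ 0 (mod 12) and 12 ∣ 24, we get n ≡ 0 (mod 12).

The forward direction fails; the converse holds.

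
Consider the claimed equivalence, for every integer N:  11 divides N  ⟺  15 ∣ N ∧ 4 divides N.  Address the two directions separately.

Forward direction. This fails: take N = 11. Certainly 11 ∣ 11, but 15 ∤ 11.

Converse. This fails: take N = 60. Both 15 ∣ 60 and 4 ∣ 60, yet 60 is not a multiple of 11 (since 60 = 5·11 + 5), so 11 ∤ 60.

Neither implication holds.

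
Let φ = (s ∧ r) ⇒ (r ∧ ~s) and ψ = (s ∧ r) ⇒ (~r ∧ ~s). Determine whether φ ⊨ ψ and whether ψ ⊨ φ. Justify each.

(→) Assume the antecedent. If r is true, the antecedent forces (r = T, s = F), and (s ∧ r) ⇒ (~r ∧ ~s) holds there. If r is false, (s ∧ r) ⇒ (~r ∧ ~s) reduces to true regardless of the other variables. Either way (s ∧ r) ⇒ (~r ∧ ~s) holds.

(←) Assume the antecedent. If r is true, the antecedent forces (r = T, s = F), and (s ∧ r) ⇒ (r ∧ ~s) holds there. If r is false, (s ∧ r) ⇒ (r ∧ ~s) reduces to true regardless of the other variables. Either way (s ∧ r) ⇒ (r ∧ ~s) holds.

Equivalent; both directions hold.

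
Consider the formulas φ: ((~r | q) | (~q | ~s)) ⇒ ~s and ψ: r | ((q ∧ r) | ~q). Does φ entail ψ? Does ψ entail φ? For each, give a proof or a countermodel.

[⇒] This fails. Under s = F, q = T, r = F, the left side is true but the right side is false.

[⇐] This fails. Under s = T, q = F, r = F, the left side is false but the right side is true.

Both directions fail.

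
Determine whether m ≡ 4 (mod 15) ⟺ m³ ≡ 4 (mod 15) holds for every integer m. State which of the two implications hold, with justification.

Equivalent; both directions hold.

(→) Suppose m ≡ 4 (mod 15). Write m = 15j + 4. Then (15j + 4)³ = 3375j³ + 2700j² + 720j + 64 = 15(225j³ + 180j² + 48j + 4) + 4, so m³ ≡ 4 (mod 15).

(←) Conversely, suppose m³ ≡ 4 (mod 15). The only residue r in {0, …, 14} with r³ ≡ 4 (mod 15) is r = 4, so m ≡ 4 (mod 15).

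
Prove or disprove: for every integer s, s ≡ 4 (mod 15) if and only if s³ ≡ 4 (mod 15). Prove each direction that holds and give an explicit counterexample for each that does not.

Both directions hold; the statement is true.

(⟸) Suppose s³ ≡ 4 (mod 15). The only residue r in {0, …, 14} with r³ ≡ 4 (mod 15) is r = 4, so s ≡ 4 (mod 15).

(⟹) Suppose s ≡ 4 (mod 15). Write s = 15j + 4. Then (15j + 4)³ = 3375j³ + 2700j² + 720j + 64 = 15(225j³ + 180j² + 48j + 4) + 4, so s³ ≡ 4 (mod 15).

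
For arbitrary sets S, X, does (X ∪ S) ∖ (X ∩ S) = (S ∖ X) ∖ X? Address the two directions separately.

The sets are not equal: only the reverse inclusion holds.

(⟹) This inclusion fails. Take S = ∅, X = {1}; then 1 ∈ (X ∪ S) ∖ (X ∩ S) but 1 ∉ (S ∖ X) ∖ X.

(⟸) Let x ∈ (S ∖ X) ∖ X. Then x ∈ S and x ∉ X, from which x ∈ (X ∪ S) ∖ (X ∩ S).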